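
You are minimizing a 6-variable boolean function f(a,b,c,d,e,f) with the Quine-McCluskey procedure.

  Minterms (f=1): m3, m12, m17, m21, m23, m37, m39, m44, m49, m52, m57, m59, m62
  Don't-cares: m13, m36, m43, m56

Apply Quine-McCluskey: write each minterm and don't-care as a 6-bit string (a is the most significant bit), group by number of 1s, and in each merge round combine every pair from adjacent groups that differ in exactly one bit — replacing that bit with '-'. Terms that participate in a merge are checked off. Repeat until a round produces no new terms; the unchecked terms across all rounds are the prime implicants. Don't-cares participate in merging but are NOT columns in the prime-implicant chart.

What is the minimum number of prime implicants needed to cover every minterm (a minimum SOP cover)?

[col 0] 000011, 001100*, 001101*, 010001*, 010101*, 010111*, 100100*, 100101*, 100111*, 101011*, 101100*, 110001*, 110100*, 111000*, 111001*, 111011*, 111110
[col 1] -01100, -10001, 00110-, 010-01, 0101-1, 1-0100, 1-1011, 10-100, 1001-1, 10010-, 11-001, 1110-1, 11100-
Prime implicants: -01100, -10001, 000011, 00110-, 010-01, 0101-1, 1-0100, 1-1011, 10-100, 1001-1, 10010-, 11-001, 1110-1, 11100-, 111110
PI chart (minterm → PIs covering it):
  3 | 000011  (sole → essential)
  12 | -01100,00110-
  17 | -10001,010-01
  21 | 010-01,0101-1
  23 | 0101-1  (sole → essential)
  37 | 1001-1,10010-
  39 | 1001-1  (sole → essential)
  44 | -01100,10-100
  49 | -10001,11-001
  52 | 1-0100  (sole → essential)
  57 | 11-001,1110-1,11100-
  59 | 1-1011,1110-1
  62 | 111110  (sole → essential)
Essential prime implicants: 000011, 0101-1, 1-0100, 1001-1, 111110
Petrick residual → -01100, -10001, 1110-1
Minimum SOP uses 8 PIs: b'cde'f' + bc'd'e'f + a'b'c'd'ef + a'bc'df + ac'de'f' + ab'c'df + abcd'f + abcdef'

8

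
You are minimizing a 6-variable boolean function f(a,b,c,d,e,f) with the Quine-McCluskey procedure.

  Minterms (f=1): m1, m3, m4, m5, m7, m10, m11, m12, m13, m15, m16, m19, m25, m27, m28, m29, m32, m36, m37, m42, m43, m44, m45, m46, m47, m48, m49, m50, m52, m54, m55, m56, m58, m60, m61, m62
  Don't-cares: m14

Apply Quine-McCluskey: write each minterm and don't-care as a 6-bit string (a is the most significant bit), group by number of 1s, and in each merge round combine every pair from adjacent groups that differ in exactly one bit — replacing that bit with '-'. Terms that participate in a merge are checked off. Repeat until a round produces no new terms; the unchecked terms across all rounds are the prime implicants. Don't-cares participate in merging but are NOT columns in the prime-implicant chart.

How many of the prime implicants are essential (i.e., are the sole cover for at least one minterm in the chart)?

10

size-2^0 implicants → 000001(✓)  000011(✓)  000100(✓)  000101(✓)  000111(✓)  001010(✓)  001011(✓)  001100(✓)  001101(✓)  001110(✓)  001111(✓)  010000(✓)  010011(✓)  011001(✓)  011011(✓)  011100(✓)  011101(✓)  100000(✓)  100100(✓)  100101(✓)  101010(✓)  101011(✓)  101100(✓)  101101(✓)  101110(✓)  101111(✓)  110000(✓)  110001(✓)  110010(✓)  110100(✓)  110110(✓)  110111(✓)  111000(✓)  111010(✓)  111100(✓)  111101(✓)  111110(✓)
size-2^1 implicants → -00100(✓)  -00101(✓)  -01010(✓)  -01011(✓)  -01100(✓)  -01101(✓)  -01110(✓)  -01111(✓)  -10000  -11100(✓)  -11101(✓)  0-0011(✓)  0-1011(✓)  0-1100(✓)  0-1101(✓)  00-011(✓)  00-100(✓)  00-101(✓)  00-111(✓)  000-01(✓)  000-11(✓)  0000-1(✓)  0001-1(✓)  00010-(✓)  001-10(✓)  001-11(✓)  00101-(✓)  0011-0(✓)  0011-1(✓)  00110-(✓)  00111-(✓)  01-011(✓)  011-01  0110-1  01110-(✓)  1-0000(✓)  1-0100(✓)  1-1010(✓)  1-1100(✓)  1-1101(✓)  1-1110(✓)  10-100(✓)  10-101(✓)  100-00(✓)  10010-(✓)  101-10(✓)  101-11(✓)  10101-(✓)  1011-0(✓)  1011-1(✓)  10110-(✓)  10111-(✓)  11-000(✓)  11-010(✓)  11-100(✓)  11-110(✓)  110-00(✓)  110-10(✓)  1100-0(✓)  11000-  1101-0(✓)  11011-  111-00(✓)  111-10(✓)  1110-0(✓)  1111-0(✓)  11110-(✓)
size-2^2 implicants → --1100(✓)  --1101(✓)  -0-100(✓)  -0-101(✓)  -0010-(✓)  -01-10(✓)  -01-11(✓)  -0101-(✓)  -011-0(✓)  -011-1(✓)  -0110-(✓)  -0111-(✓)  -1110-(✓)  0--011  0-110-(✓)  00--11  00-1-1  00-10-(✓)  000--1  001-1-(✓)  0011--(✓)  1--100  1-0-00  1-1-10  1-11-0  1-110-(✓)  10-10-(✓)  101-1-(✓)  1011--(✓)  11--00(✓)  11--10(✓)  11-0-0(✓)  11-1-0(✓)  110--0(✓)  111--0(✓)
size-2^3 implicants → --110-  -0-10-  -01-1-  -011--  11---0
Unchecked terms (primes): --110-, -0-10-, -01-1-, -011--, -10000, 0--011, 00--11, 00-1-1, 000--1, 011-01, 0110-1, 1--100, 1-0-00, 1-1-10, 1-11-0, 11---0, 11000-, 11011-
Minterm coverage:
  m1 ⊆ 000--1 [E]
  m3 ⊆ 0--011,00--11,000--1
  m4 ⊆ -0-10- [E]
  m5 ⊆ -0-10-,00-1-1,000--1
  m7 ⊆ 00--11,00-1-1,000--1
  m10 ⊆ -01-1- [E]
  m11 ⊆ -01-1-,0--011,00--11
  m12 ⊆ --110-,-0-10-,-011--
  m13 ⊆ --110-,-0-10-,-011--,00-1-1
  m15 ⊆ -01-1-,-011--,00--11,00-1-1
  m16 ⊆ -10000 [E]
  m19 ⊆ 0--011 [E]
  m25 ⊆ 011-01,0110-1
  m27 ⊆ 0--011,0110-1
  m28 ⊆ --110- [E]
  m29 ⊆ --110-,011-01
  m32 ⊆ 1-0-00 [E]
  m36 ⊆ -0-10-,1--100,1-0-00
  m37 ⊆ -0-10- [E]
  m42 ⊆ -01-1-,1-1-10
  m43 ⊆ -01-1- [E]
  m44 ⊆ --110-,-0-10-,-011--,1--100,1-11-0
  m45 ⊆ --110-,-0-10-,-011--
  m46 ⊆ -01-1-,-011--,1-1-10,1-11-0
  m47 ⊆ -01-1-,-011--
  m48 ⊆ -10000,1-0-00,11---0,11000-
  m49 ⊆ 11000- [E]
  m50 ⊆ 11---0 [E]
  m52 ⊆ 1--100,1-0-00,11---0
  m54 ⊆ 11---0,11011-
  m55 ⊆ 11011- [E]
  m56 ⊆ 11---0 [E]
  m58 ⊆ 1-1-10,11---0
  m60 ⊆ --110-,1--100,1-11-0,11---0
  m61 ⊆ --110- [E]
  m62 ⊆ 1-1-10,1-11-0,11---0
E = {--110-, -0-10-, -01-1-, -10000, 0--011, 000--1, 1-0-00, 11---0, 11000-, 11011-}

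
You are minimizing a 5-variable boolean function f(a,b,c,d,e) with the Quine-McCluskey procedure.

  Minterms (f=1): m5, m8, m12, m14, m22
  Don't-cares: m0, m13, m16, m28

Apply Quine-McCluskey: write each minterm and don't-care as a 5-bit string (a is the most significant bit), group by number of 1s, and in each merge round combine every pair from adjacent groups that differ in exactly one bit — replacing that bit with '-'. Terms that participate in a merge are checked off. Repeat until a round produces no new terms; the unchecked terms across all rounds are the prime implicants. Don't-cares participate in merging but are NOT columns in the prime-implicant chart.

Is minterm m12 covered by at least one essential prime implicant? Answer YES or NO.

Round 0: 00000✓ 00101✓ 01000✓ 01100✓ 01101✓ 01110✓ 10000✓ 10110 11100✓
Round 1: -0000 -1100 0-000 0-101 01-00 011-0 0110-
PIs = {-0000, -1100, 0-000, 0-101, 01-00, 011-0, 0110-, 10110}
Coverage chart:
  m5: 0-101 ←essential
  m8: 0-000,01-00
  m12: -1100,01-00,011-0,0110-
  m14: 011-0 ←essential
  m22: 10110 ←essential
Essential: 0-101, 011-0, 10110

YES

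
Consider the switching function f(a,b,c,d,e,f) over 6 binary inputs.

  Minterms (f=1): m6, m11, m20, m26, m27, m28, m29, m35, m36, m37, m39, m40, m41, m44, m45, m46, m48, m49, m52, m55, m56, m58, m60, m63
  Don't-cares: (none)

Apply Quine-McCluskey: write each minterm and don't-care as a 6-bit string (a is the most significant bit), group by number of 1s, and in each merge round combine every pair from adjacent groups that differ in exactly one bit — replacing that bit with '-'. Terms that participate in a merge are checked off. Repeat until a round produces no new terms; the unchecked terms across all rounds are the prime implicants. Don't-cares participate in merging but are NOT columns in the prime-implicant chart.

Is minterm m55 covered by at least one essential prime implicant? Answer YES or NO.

size-2^0 implicants → 000110  001011(✓)  010100(✓)  011010(✓)  011011(✓)  011100(✓)  011101(✓)  100011(✓)  100100(✓)  100101(✓)  100111(✓)  101000(✓)  101001(✓)  101100(✓)  101101(✓)  101110(✓)  110000(✓)  110001(✓)  110100(✓)  110111(✓)  111000(✓)  111010(✓)  111100(✓)  111111(✓)
size-2^1 implicants → -10100(✓)  -11010  -11100(✓)  0-1011  01-100(✓)  01101-  01110-  1-0100(✓)  1-0111  1-1000(✓)  1-1100(✓)  10-100(✓)  10-101(✓)  100-11  1001-1  10010-(✓)  101-00(✓)  101-01(✓)  10100-(✓)  1011-0  10110-(✓)  11-000(✓)  11-100(✓)  11-111  110-00(✓)  11000-  111-00(✓)  1110-0
size-2^2 implicants → -1-100  1--100  1-1-00  10-10-  101-0-  11--00
Unchecked terms (primes): -1-100, -11010, 0-1011, 000110, 01101-, 01110-, 1--100, 1-0111, 1-1-00, 10-10-, 100-11, 1001-1, 101-0-, 1011-0, 11--00, 11-111, 11000-, 1110-0
Minterm coverage:
  m6 ⊆ 000110 [E]
  m11 ⊆ 0-1011 [E]
  m20 ⊆ -1-100 [E]
  m26 ⊆ -11010,01101-
  m27 ⊆ 0-1011,01101-
  m28 ⊆ -1-100,01110-
  m29 ⊆ 01110- [E]
  m35 ⊆ 100-11 [E]
  m36 ⊆ 1--100,10-10-
  m37 ⊆ 10-10-,1001-1
  m39 ⊆ 1-0111,100-11,1001-1
  m40 ⊆ 1-1-00,101-0-
  m41 ⊆ 101-0- [E]
  m44 ⊆ 1--100,1-1-00,10-10-,101-0-,1011-0
  m45 ⊆ 10-10-,101-0-
  m46 ⊆ 1011-0 [E]
  m48 ⊆ 11--00,11000-
  m49 ⊆ 11000- [E]
  m52 ⊆ -1-100,1--100,11--00
  m55 ⊆ 1-0111,11-111
  m56 ⊆ 1-1-00,11--00,1110-0
  m58 ⊆ -11010,1110-0
  m60 ⊆ -1-100,1--100,1-1-00,11--00
  m63 ⊆ 11-111 [E]
E = {-1-100, 0-1011, 000110, 01110-, 100-11, 101-0-, 1011-0, 11-111, 11000-}

YES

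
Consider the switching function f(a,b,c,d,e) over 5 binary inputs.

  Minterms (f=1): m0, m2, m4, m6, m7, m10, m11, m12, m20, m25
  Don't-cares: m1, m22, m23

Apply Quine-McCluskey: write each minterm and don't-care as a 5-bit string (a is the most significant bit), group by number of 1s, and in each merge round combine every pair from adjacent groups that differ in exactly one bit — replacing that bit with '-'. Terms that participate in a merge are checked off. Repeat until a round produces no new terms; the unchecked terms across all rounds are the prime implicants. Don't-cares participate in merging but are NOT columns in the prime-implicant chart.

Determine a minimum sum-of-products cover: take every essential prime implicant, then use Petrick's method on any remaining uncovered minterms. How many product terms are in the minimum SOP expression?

6

Round 0: 00000✓ 00001✓ 00010✓ 00100✓ 00110✓ 00111✓ 01010✓ 01011✓ 01100✓ 10100✓ 10110✓ 10111✓ 11001
Round 1: -0100✓ -0110✓ -0111✓ 0-010 0-100 00-00✓ 00-10✓ 000-0✓ 0000- 001-0✓ 0011-✓ 0101- 101-0✓ 1011-✓
Round 2: -01-0 -011- 00--0
PIs = {-01-0, -011-, 0-010, 0-100, 00--0, 0000-, 0101-, 11001}
Coverage chart:
  m0: 00--0,0000-
  m2: 0-010,00--0
  m4: -01-0,0-100,00--0
  m6: -01-0,-011-,00--0
  m7: -011- ←essential
  m10: 0-010,0101-
  m11: 0101- ←essential
  m12: 0-100 ←essential
  m20: -01-0 ←essential
  m25: 11001 ←essential
Essential: -01-0, -011-, 0-100, 0101-, 11001
Petrick residual → 00--0
Min cover (6 terms): b'ce' + b'cd + a'cd'e' + a'b'e' + a'bc'd + abc'd'e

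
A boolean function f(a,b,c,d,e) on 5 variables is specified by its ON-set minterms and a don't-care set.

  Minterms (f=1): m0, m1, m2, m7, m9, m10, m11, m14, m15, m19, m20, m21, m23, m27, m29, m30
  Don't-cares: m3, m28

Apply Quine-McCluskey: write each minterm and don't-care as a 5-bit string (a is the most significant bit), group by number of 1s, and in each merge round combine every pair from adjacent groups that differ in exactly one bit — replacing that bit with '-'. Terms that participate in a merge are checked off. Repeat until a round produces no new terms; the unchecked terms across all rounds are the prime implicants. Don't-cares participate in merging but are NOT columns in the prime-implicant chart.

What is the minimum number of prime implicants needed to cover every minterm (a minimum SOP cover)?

[col 0] 00000*, 00001*, 00010*, 00011*, 00111*, 01001*, 01010*, 01011*, 01110*, 01111*, 10011*, 10100*, 10101*, 10111*, 11011*, 11100*, 11101*, 11110*
[col 1] -0011*, -0111*, -1011*, -1110, 0-001*, 0-010*, 0-011*, 0-111*, 00-11*, 000-0*, 000-1*, 0000-*, 0001-*, 01-10*, 01-11*, 010-1*, 0101-*, 0111-*, 1-011*, 1-100*, 1-101*, 10-11*, 101-1, 1010-*, 111-0, 1110-*
[col 2] --011, -0-11, 0--11, 0-0-1, 0-01-, 000--, 01-1-, 1-10-
Prime implicants: --011, -0-11, -1110, 0--11, 0-0-1, 0-01-, 000--, 01-1-, 1-10-, 101-1, 111-0
PI chart (minterm → PIs covering it):
  0 | 000--  (sole → essential)
  1 | 0-0-1,000--
  2 | 0-01-,000--
  7 | -0-11,0--11
  9 | 0-0-1  (sole → essential)
  10 | 0-01-,01-1-
  11 | --011,0--11,0-0-1,0-01-,01-1-
  14 | -1110,01-1-
  15 | 0--11,01-1-
  19 | --011,-0-11
  20 | 1-10-  (sole → essential)
  21 | 1-10-,101-1
  23 | -0-11,101-1
  27 | --011  (sole → essential)
  29 | 1-10-  (sole → essential)
  30 | -1110,111-0
Essential prime implicants: --011, 0-0-1, 000--, 1-10-
Petrick residual → -0-11, -1110, 01-1-
Minimum SOP uses 7 PIs: c'de + b'de + bcde' + a'c'e + a'b'c' + a'bd + acd'

7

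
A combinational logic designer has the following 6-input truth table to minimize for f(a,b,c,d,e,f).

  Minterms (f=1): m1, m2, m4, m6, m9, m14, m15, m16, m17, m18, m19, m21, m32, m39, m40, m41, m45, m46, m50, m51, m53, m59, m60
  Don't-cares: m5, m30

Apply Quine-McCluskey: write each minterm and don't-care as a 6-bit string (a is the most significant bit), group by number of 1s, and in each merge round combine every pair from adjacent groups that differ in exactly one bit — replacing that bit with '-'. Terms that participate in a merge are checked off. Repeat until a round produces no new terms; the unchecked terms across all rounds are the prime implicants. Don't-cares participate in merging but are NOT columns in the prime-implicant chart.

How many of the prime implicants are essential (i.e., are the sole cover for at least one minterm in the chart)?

[col 0] 000001*, 000010*, 000100*, 000101*, 000110*, 001001*, 001110*, 001111*, 010000*, 010001*, 010010*, 010011*, 010101*, 011110*, 100000*, 100111, 101000*, 101001*, 101101*, 101110*, 110010*, 110011*, 110101*, 111011*, 111100
[col 1] -01001, -01110, -10010*, -10011*, -10101, 0-0001*, 0-0010, 0-0101*, 0-1110, 00-001, 00-110, 000-01*, 000-10, 0001-0, 00010-, 00111-, 010-01*, 0100-0*, 0100-1*, 01000-*, 01001-*, 10-000, 101-01, 10100-, 11-011, 11001-*
[col 2] -1001-, 0-0-01, 0100--
Prime implicants: -01001, -01110, -1001-, -10101, 0-0-01, 0-0010, 0-1110, 00-001, 00-110, 000-10, 0001-0, 00010-, 00111-, 0100--, 10-000, 100111, 101-01, 10100-, 11-011, 111100
PI chart (minterm → PIs covering it):
  1 | 0-0-01,00-001
  2 | 0-0010,000-10
  4 | 0001-0,00010-
  6 | 00-110,000-10,0001-0
  9 | -01001,00-001
  14 | -01110,0-1110,00-110,00111-
  15 | 00111-  (sole → essential)
  16 | 0100--  (sole → essential)
  17 | 0-0-01,0100--
  18 | -1001-,0-0010,0100--
  19 | -1001-,0100--
  21 | -10101,0-0-01
  32 | 10-000  (sole → essential)
  39 | 100111  (sole → essential)
  40 | 10-000,10100-
  41 | -01001,101-01,10100-
  45 | 101-01  (sole → essential)
  46 | -01110  (sole → essential)
  50 | -1001-  (sole → essential)
  51 | -1001-,11-011
  53 | -10101  (sole → essential)
  59 | 11-011  (sole → essential)
  60 | 111100  (sole → essential)
Essential prime implicants: -01110, -1001-, -10101, 00111-, 0100--, 10-000, 100111, 101-01, 11-011, 111100

10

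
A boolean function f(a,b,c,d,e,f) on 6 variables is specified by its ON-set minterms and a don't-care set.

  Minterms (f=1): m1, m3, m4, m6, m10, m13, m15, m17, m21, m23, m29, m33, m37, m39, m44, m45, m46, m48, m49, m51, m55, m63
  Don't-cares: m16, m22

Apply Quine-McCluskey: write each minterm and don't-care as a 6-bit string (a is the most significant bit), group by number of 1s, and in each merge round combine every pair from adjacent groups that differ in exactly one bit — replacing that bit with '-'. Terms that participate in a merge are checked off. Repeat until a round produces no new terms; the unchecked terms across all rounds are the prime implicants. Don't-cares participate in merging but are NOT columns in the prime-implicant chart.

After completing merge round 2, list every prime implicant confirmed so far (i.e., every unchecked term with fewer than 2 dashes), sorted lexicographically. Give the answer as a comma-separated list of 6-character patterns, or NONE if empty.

[col 0] 000001*, 000011*, 000100*, 000110*, 001010, 001101*, 001111*, 010000*, 010001*, 010101*, 010110*, 010111*, 011101*, 100001*, 100101*, 100111*, 101100*, 101101*, 101110*, 110000*, 110001*, 110011*, 110111*, 111111*
[col 1] -00001*, -01101, -10000*, -10001*, -10111, 0-0001*, 0-0110, 0-1101, 0000-1, 0001-0, 0011-1, 01-101, 010-01, 01000-*, 0101-1, 01011-, 1-0001*, 1-0111, 10-101, 100-01, 1001-1, 1011-0, 10110-, 11-111, 110-11, 1100-1, 11000-*
[col 2] --0001, -1000-
Prime implicants: --0001, -01101, -1000-, -10111, 0-0110, 0-1101, 0000-1, 0001-0, 001010, 0011-1, 01-101, 010-01, 0101-1, 01011-, 1-0111, 10-101, 100-01, 1001-1, 1011-0, 10110-, 11-111, 110-11, 1100-1

-01101, -10111, 0-0110, 0-1101, 0000-1, 0001-0, 001010, 0011-1, 01-101, 010-01, 0101-1, 01011-, 1-0111, 10-101, 100-01, 1001-1, 1011-0, 10110-, 11-111, 110-11, 1100-1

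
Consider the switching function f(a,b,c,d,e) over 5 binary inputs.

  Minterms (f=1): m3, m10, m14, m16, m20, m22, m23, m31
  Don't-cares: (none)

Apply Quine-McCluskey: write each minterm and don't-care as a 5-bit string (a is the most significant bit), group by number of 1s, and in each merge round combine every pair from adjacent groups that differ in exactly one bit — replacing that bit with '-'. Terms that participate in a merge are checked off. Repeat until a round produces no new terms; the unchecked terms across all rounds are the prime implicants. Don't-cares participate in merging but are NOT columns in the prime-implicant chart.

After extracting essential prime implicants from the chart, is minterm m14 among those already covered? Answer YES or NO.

[col 0] 00011, 01010*, 01110*, 10000*, 10100*, 10110*, 10111*, 11111*
[col 1] 01-10, 1-111, 10-00, 101-0, 1011-
Prime implicants: 00011, 01-10, 1-111, 10-00, 101-0, 1011-
PI chart (minterm → PIs covering it):
  3 | 00011  (sole → essential)
  10 | 01-10  (sole → essential)
  14 | 01-10  (sole → essential)
  16 | 10-00  (sole → essential)
  20 | 10-00,101-0
  22 | 101-0,1011-
  23 | 1-111,1011-
  31 | 1-111  (sole → essential)
Essential prime implicants: 00011, 01-10, 1-111, 10-00

YES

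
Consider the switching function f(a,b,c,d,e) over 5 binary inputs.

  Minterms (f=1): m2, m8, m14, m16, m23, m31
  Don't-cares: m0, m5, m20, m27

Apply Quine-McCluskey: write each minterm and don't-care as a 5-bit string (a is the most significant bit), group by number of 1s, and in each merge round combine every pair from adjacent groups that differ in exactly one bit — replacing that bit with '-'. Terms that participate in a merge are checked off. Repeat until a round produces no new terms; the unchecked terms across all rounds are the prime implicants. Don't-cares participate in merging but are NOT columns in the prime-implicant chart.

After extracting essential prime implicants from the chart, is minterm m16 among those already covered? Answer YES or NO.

size-2^0 implicants → 00000(✓)  00010(✓)  00101  01000(✓)  01110  10000(✓)  10100(✓)  10111(✓)  11011(✓)  11111(✓)
size-2^1 implicants → -0000  0-000  000-0  1-111  10-00  11-11
Unchecked terms (primes): -0000, 0-000, 000-0, 00101, 01110, 1-111, 10-00, 11-11
Minterm coverage:
  m2 ⊆ 000-0 [E]
  m8 ⊆ 0-000 [E]
  m14 ⊆ 01110 [E]
  m16 ⊆ -0000,10-00
  m23 ⊆ 1-111 [E]
  m31 ⊆ 1-111,11-11
E = {0-000, 000-0, 01110, 1-111}

NO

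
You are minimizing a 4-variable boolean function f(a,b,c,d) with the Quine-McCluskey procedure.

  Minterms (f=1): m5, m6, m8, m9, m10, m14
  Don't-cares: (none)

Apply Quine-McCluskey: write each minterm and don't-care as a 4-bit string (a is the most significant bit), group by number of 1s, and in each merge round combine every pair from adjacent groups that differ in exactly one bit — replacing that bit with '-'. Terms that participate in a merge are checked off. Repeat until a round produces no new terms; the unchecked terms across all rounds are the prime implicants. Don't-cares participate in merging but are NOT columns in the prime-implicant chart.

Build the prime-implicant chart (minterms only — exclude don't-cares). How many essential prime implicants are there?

Round 0: 0101 0110✓ 1000✓ 1001✓ 1010✓ 1110✓
Round 1: -110 1-10 10-0 100-
PIs = {-110, 0101, 1-10, 10-0, 100-}
Coverage chart:
  m5: 0101 ←essential
  m6: -110 ←essential
  m8: 10-0,100-
  m9: 100- ←essential
  m10: 1-10,10-0
  m14: -110,1-10
Essential: -110, 0101, 100-

3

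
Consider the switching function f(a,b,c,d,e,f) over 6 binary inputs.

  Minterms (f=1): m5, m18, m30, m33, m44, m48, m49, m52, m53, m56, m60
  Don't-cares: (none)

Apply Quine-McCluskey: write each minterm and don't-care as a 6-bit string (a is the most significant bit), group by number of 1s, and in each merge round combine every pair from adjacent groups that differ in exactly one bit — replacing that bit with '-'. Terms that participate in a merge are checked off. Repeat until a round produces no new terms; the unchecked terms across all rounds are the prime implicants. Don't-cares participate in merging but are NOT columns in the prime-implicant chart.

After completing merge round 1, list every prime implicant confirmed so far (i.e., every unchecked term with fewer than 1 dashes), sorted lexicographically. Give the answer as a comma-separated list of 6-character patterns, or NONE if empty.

[col 0] 000101, 010010, 011110, 100001*, 101100*, 110000*, 110001*, 110100*, 110101*, 111000*, 111100*
[col 1] 1-0001, 1-1100, 11-000*, 11-100*, 110-00*, 110-01*, 11000-*, 11010-*, 111-00*
[col 2] 11--00, 110-0-
Prime implicants: 000101, 010010, 011110, 1-0001, 1-1100, 11--00, 110-0-

000101, 010010, 011110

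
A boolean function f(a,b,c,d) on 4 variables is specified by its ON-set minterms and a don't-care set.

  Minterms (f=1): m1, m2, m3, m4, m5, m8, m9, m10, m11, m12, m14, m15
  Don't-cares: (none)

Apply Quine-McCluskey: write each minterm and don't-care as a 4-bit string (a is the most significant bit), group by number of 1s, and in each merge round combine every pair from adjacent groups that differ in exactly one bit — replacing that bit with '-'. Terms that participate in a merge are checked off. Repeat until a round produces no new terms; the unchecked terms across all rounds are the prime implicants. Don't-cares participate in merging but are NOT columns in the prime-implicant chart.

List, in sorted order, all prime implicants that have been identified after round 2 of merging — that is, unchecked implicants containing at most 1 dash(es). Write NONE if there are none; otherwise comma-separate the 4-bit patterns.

size-2^0 implicants → 0001(✓)  0010(✓)  0011(✓)  0100(✓)  0101(✓)  1000(✓)  1001(✓)  1010(✓)  1011(✓)  1100(✓)  1110(✓)  1111(✓)
size-2^1 implicants → -001(✓)  -010(✓)  -011(✓)  -100  0-01  00-1(✓)  001-(✓)  010-  1-00(✓)  1-10(✓)  1-11(✓)  10-0(✓)  10-1(✓)  100-(✓)  101-(✓)  11-0(✓)  111-(✓)
size-2^2 implicants → -0-1  -01-  1--0  1-1-  10--
Unchecked terms (primes): -0-1, -01-, -100, 0-01, 010-, 1--0, 1-1-, 10--

-100, 0-01, 010-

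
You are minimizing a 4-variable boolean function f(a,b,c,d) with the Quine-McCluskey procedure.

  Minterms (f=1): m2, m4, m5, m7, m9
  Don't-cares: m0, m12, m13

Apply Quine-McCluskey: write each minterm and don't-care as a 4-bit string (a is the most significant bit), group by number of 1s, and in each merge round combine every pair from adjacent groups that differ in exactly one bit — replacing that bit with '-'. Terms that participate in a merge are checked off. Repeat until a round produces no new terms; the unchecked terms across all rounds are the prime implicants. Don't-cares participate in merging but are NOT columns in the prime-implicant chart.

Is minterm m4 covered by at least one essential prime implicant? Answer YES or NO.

NO

Round 0: 0000✓ 0010✓ 0100✓ 0101✓ 0111✓ 1001✓ 1100✓ 1101✓
Round 1: -100✓ -101✓ 0-00 00-0 01-1 010-✓ 1-01 110-✓
Round 2: -10-
PIs = {-10-, 0-00, 00-0, 01-1, 1-01}
Coverage chart:
  m2: 00-0 ←essential
  m4: -10-,0-00
  m5: -10-,01-1
  m7: 01-1 ←essential
  m9: 1-01 ←essential
Essential: 00-0, 01-1, 1-01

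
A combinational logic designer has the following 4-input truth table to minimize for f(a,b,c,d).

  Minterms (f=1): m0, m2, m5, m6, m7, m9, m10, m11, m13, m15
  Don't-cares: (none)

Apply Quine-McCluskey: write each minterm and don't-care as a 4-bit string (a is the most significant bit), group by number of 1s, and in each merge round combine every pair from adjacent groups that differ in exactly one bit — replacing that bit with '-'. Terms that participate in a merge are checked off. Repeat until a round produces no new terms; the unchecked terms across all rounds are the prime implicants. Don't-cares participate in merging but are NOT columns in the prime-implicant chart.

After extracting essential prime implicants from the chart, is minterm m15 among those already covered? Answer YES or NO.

[col 0] 0000*, 0010*, 0101*, 0110*, 0111*, 1001*, 1010*, 1011*, 1101*, 1111*
[col 1] -010, -101*, -111*, 0-10, 00-0, 01-1*, 011-, 1-01*, 1-11*, 10-1*, 101-, 11-1*
[col 2] -1-1, 1--1
Prime implicants: -010, -1-1, 0-10, 00-0, 011-, 1--1, 101-
PI chart (minterm → PIs covering it):
  0 | 00-0  (sole → essential)
  2 | -010,0-10,00-0
  5 | -1-1  (sole → essential)
  6 | 0-10,011-
  7 | -1-1,011-
  9 | 1--1  (sole → essential)
  10 | -010,101-
  11 | 1--1,101-
  13 | -1-1,1--1
  15 | -1-1,1--1
Essential prime implicants: -1-1, 00-0, 1--1

YES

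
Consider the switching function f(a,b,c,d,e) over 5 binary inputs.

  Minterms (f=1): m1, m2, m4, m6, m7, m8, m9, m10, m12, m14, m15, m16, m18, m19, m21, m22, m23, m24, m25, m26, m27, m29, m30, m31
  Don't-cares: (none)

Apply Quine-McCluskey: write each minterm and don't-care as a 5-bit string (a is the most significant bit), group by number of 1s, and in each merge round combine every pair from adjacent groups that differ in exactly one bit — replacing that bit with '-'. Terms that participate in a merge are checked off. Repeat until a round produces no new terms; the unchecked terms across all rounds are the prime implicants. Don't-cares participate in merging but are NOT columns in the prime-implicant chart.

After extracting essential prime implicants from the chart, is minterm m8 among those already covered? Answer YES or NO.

Round 0: 00001✓ 00010✓ 00100✓ 00110✓ 00111✓ 01000✓ 01001✓ 01010✓ 01100✓ 01110✓ 01111✓ 10000✓ 10010✓ 10011✓ 10101✓ 10110✓ 10111✓ 11000✓ 11001✓ 11010✓ 11011✓ 11101✓ 11110✓ 11111✓
Round 1: -0010✓ -0110✓ -0111✓ -1000✓ -1001✓ -1010✓ -1110✓ -1111✓ 0-001 0-010✓ 0-100✓ 0-110✓ 0-111✓ 00-10✓ 001-0✓ 0011-✓ 01-00✓ 01-10✓ 010-0✓ 0100-✓ 011-0✓ 0111-✓ 1-000✓ 1-010✓ 1-011✓ 1-101✓ 1-110✓ 1-111✓ 10-10✓ 10-11✓ 100-0✓ 1001-✓ 101-1✓ 1011-✓ 11-01✓ 11-10✓ 11-11✓ 110-0✓ 110-1✓ 1100-✓ 1101-✓ 111-1✓ 1111-✓
Round 2: --010✓ --110✓ --111✓ -0-10✓ -011-✓ -1-10✓ -10-0 -100- -111-✓ 0--10✓ 0-1-0 0-11-✓ 01--0 1--10✓ 1--11✓ 1-0-0 1-01-✓ 1-1-1 1-11-✓ 10-1-✓ 11--1 11-1-✓ 110--
Round 3: ---10 --11- 1--1-
PIs = {---10, --11-, -10-0, -100-, 0-001, 0-1-0, 01--0, 1--1-, 1-0-0, 1-1-1, 11--1, 110--}
Coverage chart:
  m1: 0-001 ←essential
  m2: ---10 ←essential
  m4: 0-1-0 ←essential
  m6: ---10,--11-,0-1-0
  m7: --11- ←essential
  m8: -10-0,-100-,01--0
  m9: -100-,0-001
  m10: ---10,-10-0,01--0
  m12: 0-1-0,01--0
  m14: ---10,--11-,0-1-0,01--0
  m15: --11- ←essential
  m16: 1-0-0 ←essential
  m18: ---10,1--1-,1-0-0
  m19: 1--1- ←essential
  m21: 1-1-1 ←essential
  m22: ---10,--11-,1--1-
  m23: --11-,1--1-,1-1-1
  m24: -10-0,-100-,1-0-0,110--
  m25: -100-,11--1,110--
  m26: ---10,-10-0,1--1-,1-0-0,110--
  m27: 1--1-,11--1,110--
  m29: 1-1-1,11--1
  m30: ---10,--11-,1--1-
  m31: --11-,1--1-,1-1-1,11--1
Essential: ---10, --11-, 0-001, 0-1-0, 1--1-, 1-0-0, 1-1-1

NO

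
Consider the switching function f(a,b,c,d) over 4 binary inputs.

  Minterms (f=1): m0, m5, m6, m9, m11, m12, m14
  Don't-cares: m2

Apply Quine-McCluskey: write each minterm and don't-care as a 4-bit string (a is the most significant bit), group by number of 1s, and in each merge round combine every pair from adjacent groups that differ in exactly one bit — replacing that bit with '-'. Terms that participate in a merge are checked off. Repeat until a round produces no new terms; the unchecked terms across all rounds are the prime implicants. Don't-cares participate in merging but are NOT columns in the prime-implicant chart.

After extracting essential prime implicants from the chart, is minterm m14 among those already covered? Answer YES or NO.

[col 0] 0000*, 0010*, 0101, 0110*, 1001*, 1011*, 1100*, 1110*
[col 1] -110, 0-10, 00-0, 10-1, 11-0
Prime implicants: -110, 0-10, 00-0, 0101, 10-1, 11-0
PI chart (minterm → PIs covering it):
  0 | 00-0  (sole → essential)
  5 | 0101  (sole → essential)
  6 | -110,0-10
  9 | 10-1  (sole → essential)
  11 | 10-1  (sole → essential)
  12 | 11-0  (sole → essential)
  14 | -110,11-0
Essential prime implicants: 00-0, 0101, 10-1, 11-0

YES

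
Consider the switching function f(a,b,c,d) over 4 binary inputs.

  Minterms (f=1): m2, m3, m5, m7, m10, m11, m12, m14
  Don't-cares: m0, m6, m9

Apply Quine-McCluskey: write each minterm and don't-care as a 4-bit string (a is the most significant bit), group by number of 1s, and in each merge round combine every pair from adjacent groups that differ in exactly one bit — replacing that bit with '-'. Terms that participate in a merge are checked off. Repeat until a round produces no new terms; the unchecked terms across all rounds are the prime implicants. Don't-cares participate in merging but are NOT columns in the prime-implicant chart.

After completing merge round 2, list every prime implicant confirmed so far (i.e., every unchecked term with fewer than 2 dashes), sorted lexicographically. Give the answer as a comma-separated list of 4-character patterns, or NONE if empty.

00-0, 01-1, 10-1, 11-0

size-2^0 implicants → 0000(✓)  0010(✓)  0011(✓)  0101(✓)  0110(✓)  0111(✓)  1001(✓)  1010(✓)  1011(✓)  1100(✓)  1110(✓)
size-2^1 implicants → -010(✓)  -011(✓)  -110(✓)  0-10(✓)  0-11(✓)  00-0  001-(✓)  01-1  011-(✓)  1-10(✓)  10-1  101-(✓)  11-0
size-2^2 implicants → --10  -01-  0-1-
Unchecked terms (primes): --10, -01-, 0-1-, 00-0, 01-1, 10-1, 11-0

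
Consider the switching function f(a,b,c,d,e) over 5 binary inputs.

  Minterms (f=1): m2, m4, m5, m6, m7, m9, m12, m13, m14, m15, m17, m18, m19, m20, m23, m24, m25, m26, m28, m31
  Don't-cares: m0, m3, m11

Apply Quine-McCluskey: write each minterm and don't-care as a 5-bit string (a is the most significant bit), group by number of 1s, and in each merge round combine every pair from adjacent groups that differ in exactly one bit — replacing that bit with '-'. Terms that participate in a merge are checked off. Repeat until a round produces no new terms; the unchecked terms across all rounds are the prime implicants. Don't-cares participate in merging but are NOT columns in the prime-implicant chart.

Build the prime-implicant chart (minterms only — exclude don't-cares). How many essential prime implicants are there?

3

[col 0] 00000*, 00010*, 00011*, 00100*, 00101*, 00110*, 00111*, 01001*, 01011*, 01100*, 01101*, 01110*, 01111*, 10001*, 10010*, 10011*, 10100*, 10111*, 11000*, 11001*, 11010*, 11100*, 11111*
[col 1] -0010*, -0011*, -0100*, -0111*, -1001, -1100*, -1111*, 0-011*, 0-100*, 0-101*, 0-110*, 0-111*, 00-00*, 00-10*, 00-11*, 000-0*, 0001-*, 001-0*, 001-1*, 0010-*, 0011-*, 01-01*, 01-11*, 010-1*, 011-0*, 011-1*, 0110-*, 0111-*, 1-001, 1-010, 1-100*, 1-111*, 10-11*, 100-1, 1001-*, 11-00, 110-0, 1100-
[col 2] --100, --111, -0-11, -001-, 0--11, 0-1-0*, 0-1-1*, 0-10-*, 0-11-*, 00--0, 00-1-, 001--*, 01--1, 011--*
[col 3] 0-1--
Prime implicants: --100, --111, -0-11, -001-, -1001, 0--11, 0-1--, 00--0, 00-1-, 01--1, 1-001, 1-010, 100-1, 11-00, 110-0, 1100-
PI chart (minterm → PIs covering it):
  2 | -001-,00--0,00-1-
  4 | --100,0-1--,00--0
  5 | 0-1--  (sole → essential)
  6 | 0-1--,00--0,00-1-
  7 | --111,-0-11,0--11,0-1--,00-1-
  9 | -1001,01--1
  12 | --100,0-1--
  13 | 0-1--,01--1
  14 | 0-1--  (sole → essential)
  15 | --111,0--11,0-1--,01--1
  17 | 1-001,100-1
  18 | -001-,1-010
  19 | -0-11,-001-,100-1
  20 | --100  (sole → essential)
  23 | --111,-0-11
  24 | 11-00,110-0,1100-
  25 | -1001,1-001,1100-
  26 | 1-010,110-0
  28 | --100,11-00
  31 | --111  (sole → essential)
Essential prime implicants: --100, --111, 0-1--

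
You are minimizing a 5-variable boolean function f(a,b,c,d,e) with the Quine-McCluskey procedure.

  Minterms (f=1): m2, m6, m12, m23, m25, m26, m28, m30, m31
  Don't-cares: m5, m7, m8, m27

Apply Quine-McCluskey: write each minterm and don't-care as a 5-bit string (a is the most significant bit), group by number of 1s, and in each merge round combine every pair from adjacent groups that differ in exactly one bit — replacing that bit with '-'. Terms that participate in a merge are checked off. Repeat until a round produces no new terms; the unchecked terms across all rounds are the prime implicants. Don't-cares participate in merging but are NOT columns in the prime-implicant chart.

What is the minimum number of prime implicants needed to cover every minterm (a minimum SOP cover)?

Round 0: 00010✓ 00101✓ 00110✓ 00111✓ 01000✓ 01100✓ 10111✓ 11001✓ 11010✓ 11011✓ 11100✓ 11110✓ 11111✓
Round 1: -0111 -1100 00-10 001-1 0011- 01-00 1-111 11-10✓ 11-11✓ 110-1 1101-✓ 111-0 1111-✓
Round 2: 11-1-
PIs = {-0111, -1100, 00-10, 001-1, 0011-, 01-00, 1-111, 11-1-, 110-1, 111-0}
Coverage chart:
  m2: 00-10 ←essential
  m6: 00-10,0011-
  m12: -1100,01-00
  m23: -0111,1-111
  m25: 110-1 ←essential
  m26: 11-1- ←essential
  m28: -1100,111-0
  m30: 11-1-,111-0
  m31: 1-111,11-1-
Essential: 00-10, 11-1-, 110-1
Petrick residual → -0111, -1100
Min cover (5 terms): b'cde + bcd'e' + a'b'de' + abd + abc'e

5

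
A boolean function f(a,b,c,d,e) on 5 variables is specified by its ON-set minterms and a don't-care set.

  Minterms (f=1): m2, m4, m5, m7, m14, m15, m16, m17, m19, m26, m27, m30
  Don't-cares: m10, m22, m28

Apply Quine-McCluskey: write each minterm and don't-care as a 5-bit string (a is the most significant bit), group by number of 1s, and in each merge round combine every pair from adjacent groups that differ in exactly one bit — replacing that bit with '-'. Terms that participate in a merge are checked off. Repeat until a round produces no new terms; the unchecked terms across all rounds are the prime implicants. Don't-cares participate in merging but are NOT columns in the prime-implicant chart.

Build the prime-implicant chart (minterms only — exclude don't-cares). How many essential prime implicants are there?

3

[col 0] 00010*, 00100*, 00101*, 00111*, 01010*, 01110*, 01111*, 10000*, 10001*, 10011*, 10110*, 11010*, 11011*, 11100*, 11110*
[col 1] -1010*, -1110*, 0-010, 0-111, 001-1, 0010-, 01-10*, 0111-, 1-011, 1-110, 100-1, 1000-, 11-10*, 1101-, 111-0
[col 2] -1-10
Prime implicants: -1-10, 0-010, 0-111, 001-1, 0010-, 0111-, 1-011, 1-110, 100-1, 1000-, 1101-, 111-0
PI chart (minterm → PIs covering it):
  2 | 0-010  (sole → essential)
  4 | 0010-  (sole → essential)
  5 | 001-1,0010-
  7 | 0-111,001-1
  14 | -1-10,0111-
  15 | 0-111,0111-
  16 | 1000-  (sole → essential)
  17 | 100-1,1000-
  19 | 1-011,100-1
  26 | -1-10,1101-
  27 | 1-011,1101-
  30 | -1-10,1-110,111-0
Essential prime implicants: 0-010, 0010-, 1000-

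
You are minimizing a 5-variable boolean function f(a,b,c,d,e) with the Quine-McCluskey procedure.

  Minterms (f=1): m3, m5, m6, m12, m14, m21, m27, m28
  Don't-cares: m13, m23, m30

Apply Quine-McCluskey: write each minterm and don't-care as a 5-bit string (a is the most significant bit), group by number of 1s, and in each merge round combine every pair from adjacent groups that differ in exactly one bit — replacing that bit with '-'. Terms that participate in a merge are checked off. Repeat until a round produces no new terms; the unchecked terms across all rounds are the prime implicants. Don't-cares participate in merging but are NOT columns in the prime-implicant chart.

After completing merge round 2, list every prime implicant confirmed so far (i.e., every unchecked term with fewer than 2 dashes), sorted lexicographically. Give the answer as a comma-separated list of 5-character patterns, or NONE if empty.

-0101, 0-101, 0-110, 00011, 0110-, 101-1, 11011

Round 0: 00011 00101✓ 00110✓ 01100✓ 01101✓ 01110✓ 10101✓ 10111✓ 11011 11100✓ 11110✓
Round 1: -0101 -1100✓ -1110✓ 0-101 0-110 011-0✓ 0110- 101-1 111-0✓
Round 2: -11-0
PIs = {-0101, -11-0, 0-101, 0-110, 00011, 0110-, 101-1, 11011}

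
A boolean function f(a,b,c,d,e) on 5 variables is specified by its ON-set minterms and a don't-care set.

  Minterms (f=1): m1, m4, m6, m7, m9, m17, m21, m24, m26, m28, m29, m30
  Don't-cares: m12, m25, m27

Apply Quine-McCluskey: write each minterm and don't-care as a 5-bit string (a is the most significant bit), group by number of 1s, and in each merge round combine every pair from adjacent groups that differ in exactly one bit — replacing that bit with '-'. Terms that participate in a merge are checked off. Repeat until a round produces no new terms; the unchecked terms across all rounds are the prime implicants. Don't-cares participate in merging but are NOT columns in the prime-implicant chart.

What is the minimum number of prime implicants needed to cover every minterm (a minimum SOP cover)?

size-2^0 implicants → 00001(✓)  00100(✓)  00110(✓)  00111(✓)  01001(✓)  01100(✓)  10001(✓)  10101(✓)  11000(✓)  11001(✓)  11010(✓)  11011(✓)  11100(✓)  11101(✓)  11110(✓)
size-2^1 implicants → -0001(✓)  -1001(✓)  -1100  0-001(✓)  0-100  001-0  0011-  1-001(✓)  1-101(✓)  10-01(✓)  11-00(✓)  11-01(✓)  11-10(✓)  110-0(✓)  110-1(✓)  1100-(✓)  1101-(✓)  111-0(✓)  1110-(✓)
size-2^2 implicants → --001  1--01  11--0  11-0-  110--
Unchecked terms (primes): --001, -1100, 0-100, 001-0, 0011-, 1--01, 11--0, 11-0-, 110--
Minterm coverage:
  m1 ⊆ --001 [E]
  m4 ⊆ 0-100,001-0
  m6 ⊆ 001-0,0011-
  m7 ⊆ 0011- [E]
  m9 ⊆ --001 [E]
  m17 ⊆ --001,1--01
  m21 ⊆ 1--01 [E]
  m24 ⊆ 11--0,11-0-,110--
  m26 ⊆ 11--0,110--
  m28 ⊆ -1100,11--0,11-0-
  m29 ⊆ 1--01,11-0-
  m30 ⊆ 11--0 [E]
E = {--001, 0011-, 1--01, 11--0}
Petrick residual → 0-100
Cover = c'd'e + a'cd'e' + a'b'cd + ad'e + abe'  |cover|=5

5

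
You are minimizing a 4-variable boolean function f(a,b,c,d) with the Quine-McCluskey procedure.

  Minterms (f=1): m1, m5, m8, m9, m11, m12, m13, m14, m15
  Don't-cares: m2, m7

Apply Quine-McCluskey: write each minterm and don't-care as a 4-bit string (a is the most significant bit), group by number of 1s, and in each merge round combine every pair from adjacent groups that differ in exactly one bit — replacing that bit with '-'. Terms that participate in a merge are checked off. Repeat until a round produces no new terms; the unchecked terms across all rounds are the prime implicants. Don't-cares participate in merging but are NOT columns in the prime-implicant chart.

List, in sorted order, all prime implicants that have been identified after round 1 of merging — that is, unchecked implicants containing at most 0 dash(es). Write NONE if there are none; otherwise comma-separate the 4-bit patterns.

0010

Round 0: 0001✓ 0010 0101✓ 0111✓ 1000✓ 1001✓ 1011✓ 1100✓ 1101✓ 1110✓ 1111✓
Round 1: -001✓ -101✓ -111✓ 0-01✓ 01-1✓ 1-00✓ 1-01✓ 1-11✓ 10-1✓ 100-✓ 11-0✓ 11-1✓ 110-✓ 111-✓
Round 2: --01 -1-1 1--1 1-0- 11--
PIs = {--01, -1-1, 0010, 1--1, 1-0-, 11--}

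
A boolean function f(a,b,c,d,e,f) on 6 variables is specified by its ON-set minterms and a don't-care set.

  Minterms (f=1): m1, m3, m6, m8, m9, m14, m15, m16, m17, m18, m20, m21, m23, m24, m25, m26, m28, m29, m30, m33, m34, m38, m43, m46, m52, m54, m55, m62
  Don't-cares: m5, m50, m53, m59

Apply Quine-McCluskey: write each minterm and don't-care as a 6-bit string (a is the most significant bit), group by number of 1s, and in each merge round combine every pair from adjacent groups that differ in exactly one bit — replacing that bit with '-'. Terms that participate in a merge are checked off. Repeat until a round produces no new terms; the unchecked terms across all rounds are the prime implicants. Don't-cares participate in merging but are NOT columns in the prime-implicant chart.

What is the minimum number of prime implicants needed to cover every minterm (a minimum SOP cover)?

Round 0: 000001✓ 000011✓ 000101✓ 000110✓ 001000✓ 001001✓ 001110✓ 001111✓ 010000✓ 010001✓ 010010✓ 010100✓ 010101✓ 010111✓ 011000✓ 011001✓ 011010✓ 011100✓ 011101✓ 011110✓ 100001✓ 100010✓ 100110✓ 101011✓ 101110✓ 110010✓ 110100✓ 110101✓ 110110✓ 110111✓ 111011✓ 111110✓
Round 1: -00001 -00110✓ -01110✓ -10010 -10100✓ -10101✓ -10111✓ -11110✓ 0-0001✓ 0-0101✓ 0-1000✓ 0-1001✓ 0-1110✓ 00-001✓ 00-110✓ 000-01✓ 0000-1 00100-✓ 00111- 01-000✓ 01-001✓ 01-010✓ 01-100✓ 01-101✓ 010-00✓ 010-01✓ 0100-0✓ 01000-✓ 0101-1✓ 01010-✓ 011-00✓ 011-01✓ 011-10✓ 0110-0✓ 01100-✓ 0111-0✓ 01110-✓ 1-0010✓ 1-0110✓ 1-1011 1-1110✓ 10-110✓ 100-10✓ 11-110✓ 110-10✓ 1101-0✓ 1101-1✓ 11010-✓ 11011-✓
Round 2: --1110 -0-110 -101-1 -1010- 0--001 0-0-01 0-100- 01--00✓ 01--01✓ 01-0-0 01-00-✓ 01-10-✓ 010-0-✓ 011--0 011-0-✓ 1--110 1-0-10 1101--
Round 3: 01--0-
PIs = {--1110, -0-110, -00001, -10010, -101-1, -1010-, 0--001, 0-0-01, 0-100-, 0000-1, 00111-, 01--0-, 01-0-0, 011--0, 1--110, 1-0-10, 1-1011, 1101--}
Coverage chart:
  m1: -00001,0--001,0-0-01,0000-1
  m3: 0000-1 ←essential
  m6: -0-110 ←essential
  m8: 0-100- ←essential
  m9: 0--001,0-100-
  m14: --1110,-0-110,00111-
  m15: 00111- ←essential
  m16: 01--0-,01-0-0
  m17: 0--001,0-0-01,01--0-
  m18: -10010,01-0-0
  m20: -1010-,01--0-
  m21: -101-1,-1010-,0-0-01,01--0-
  m23: -101-1 ←essential
  m24: 0-100-,01--0-,01-0-0,011--0
  m25: 0--001,0-100-,01--0-
  m26: 01-0-0,011--0
  m28: 01--0-,011--0
  m29: 01--0- ←essential
  m30: --1110,011--0
  m33: -00001 ←essential
  m34: 1-0-10 ←essential
  m38: -0-110,1--110,1-0-10
  m43: 1-1011 ←essential
  m46: --1110,-0-110,1--110
  m52: -1010-,1101--
  m54: 1--110,1-0-10,1101--
  m55: -101-1,1101--
  m62: --1110,1--110
Essential: -0-110, -00001, -101-1, 0-100-, 0000-1, 00111-, 01--0-, 1-0-10, 1-1011
Petrick residual → --1110, -1010-, 01-0-0
Min cover (12 terms): cdef' + b'def' + b'c'd'e'f + bc'df + bc'de' + a'cd'e' + a'b'c'd'f + a'b'cde + a'be' + a'bd'f' + ac'ef' + acd'ef

12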